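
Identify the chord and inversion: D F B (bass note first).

B diminished, first inversion

The distinct note names are D, F, B. Stacked in thirds they read B–D–F, which is a diminished triad on B.
With the third (D) in the bass, the chord is in first inversion (figured bass 6).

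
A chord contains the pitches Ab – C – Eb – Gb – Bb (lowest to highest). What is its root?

Ab

The distinct letter names are Ab, C, Eb, Gb, Bb. Arranged as a stack of thirds they read Ab–C–Eb–Gb–Bb, so Ab is the root (an Ab dominant ninth chord).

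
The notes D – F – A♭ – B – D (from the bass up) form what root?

The distinct letter names are D, F, Ab, B. Arranged as a stack of thirds they read B–D–F–Ab, so B is the root (a B diminished seventh chord).

B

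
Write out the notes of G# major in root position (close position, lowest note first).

The chord tones are G#–B#–D#. With the root (G#) lowest for root position: G#, B#, D#.

G#, B#, D#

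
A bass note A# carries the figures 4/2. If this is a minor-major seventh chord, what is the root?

The figures 4/2 mean the seventh of the chord is in the bass. If A# is the seventh of a minor-major seventh chord, the root is B (chord tones B–D–F#–A#).

B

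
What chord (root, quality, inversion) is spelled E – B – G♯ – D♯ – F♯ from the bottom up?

E major ninth, root position

The pitch classes E, B, G#, D#, F# arrange in thirds as E–G#–B–D#–F#: an E major ninth chord.
The lowest note is E, the root of the chord, so this is root position.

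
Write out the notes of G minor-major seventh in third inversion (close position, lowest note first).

F#, G, Bb, D

G minor-major seventh is G–Bb–D–F#. Third inversion puts the seventh (F#) in the bass, with the remaining tones above: F#, G, Bb, D.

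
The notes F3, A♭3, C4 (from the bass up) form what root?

F

Reordering F, Ab, C into stacked thirds gives F–Ab–C; the bottom of that stack, F, is the root.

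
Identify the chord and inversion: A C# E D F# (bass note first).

The distinct note names are A, C#, E, D, F#. Stacked in thirds they read D–F#–A–C#–E, which is a major ninth chord on D.
With the fifth (A) in the bass, the chord is in second inversion.

D major ninth, second inversion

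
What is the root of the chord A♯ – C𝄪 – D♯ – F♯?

A#, C##, D#, F# are the tones of a D# minor-major seventh chord (D#–F#–A#–C##), making D# the root.

D#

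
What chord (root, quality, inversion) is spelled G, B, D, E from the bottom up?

The distinct note names are G, B, D, E. Stacked in thirds they read E–G–B–D, which is a minor seventh chord on E.
G is the third of E minor seventh; third in the bass means first inversion (figured bass 6/5).

E minor seventh, first inversion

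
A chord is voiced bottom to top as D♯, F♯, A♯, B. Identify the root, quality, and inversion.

The pitch classes D#, F#, A#, B arrange in thirds as B–D#–F#–A#: a B major seventh chord.
With the third (D#) in the bass, the chord is in first inversion (figured bass 6/5).

B major seventh, first inversion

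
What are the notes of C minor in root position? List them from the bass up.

The chord tones are C–Eb–G. With the root (C) lowest for root position: C, Eb, G.

C, Eb, G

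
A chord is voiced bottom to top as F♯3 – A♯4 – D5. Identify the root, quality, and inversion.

Reducing to letter names: F#, A#, D. These stack in thirds as D–F#–A# — a D augmented triad.
With the third (F#) in the bass, the chord is in first inversion (figured bass 6).

D augmented, first inversion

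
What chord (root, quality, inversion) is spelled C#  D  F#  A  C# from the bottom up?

Reducing to letter names: C#, D, F#, A. These stack in thirds as D–F#–A–C# — a D major seventh chord.
The lowest note is C#, the seventh of the chord, so this is third inversion (figured bass 4/2).

D major seventh, third inversion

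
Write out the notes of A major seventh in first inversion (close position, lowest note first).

The chord tones are A–C#–E–G#. With the third (C#) lowest for first inversion: C#, E, G#, A.

C#, E, G#, A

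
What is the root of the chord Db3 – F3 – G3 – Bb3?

G

The distinct letter names are Db, F, G, Bb. Arranged as a stack of thirds they read G–Bb–Db–F, so G is the root (a G half-diminished seventh chord).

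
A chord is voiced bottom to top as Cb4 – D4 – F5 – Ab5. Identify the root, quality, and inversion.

Reducing to letter names: Cb, D, F, Ab. These stack in thirds as D–F–Ab–Cb — a D diminished seventh chord.
With the seventh (Cb) in the bass, the chord is in third inversion (figured bass 4/2).

D diminished seventh, third inversion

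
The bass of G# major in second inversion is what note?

D#

In second inversion the fifth is lowest. For G# major (G#–B#–D#) that is D#.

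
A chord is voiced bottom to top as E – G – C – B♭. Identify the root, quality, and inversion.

C dominant seventh, first inversion

Reducing to letter names: E, G, C, Bb. These stack in thirds as C–E–G–Bb — a C dominant seventh chord.
E is the third of C dominant seventh; third in the bass means first inversion (figured bass 6/5).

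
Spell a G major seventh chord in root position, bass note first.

Spelling G major seventh: G–B–D–F#. In root position the root is bass, giving G, B, D, F# from the bottom.

G, B, D, F#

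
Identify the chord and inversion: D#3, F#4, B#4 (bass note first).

B# diminished, first inversion

Reducing to letter names: D#, F#, B#. These stack in thirds as B#–D#–F# — a B# diminished triad.
The lowest note is D#, the third of the chord, so this is first inversion (figured bass 6).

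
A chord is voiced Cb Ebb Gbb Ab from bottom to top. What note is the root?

Cb, Ebb, Gbb, Ab are the tones of an Ab diminished seventh chord (Ab–Cb–Ebb–Gbb), making Ab the root.

Ab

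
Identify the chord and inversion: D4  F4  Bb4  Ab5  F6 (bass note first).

The pitch classes D, F, Bb, Ab arrange in thirds as Bb–D–F–Ab: a Bb dominant seventh chord.
D is the third of Bb dominant seventh; third in the bass means first inversion (figured bass 6/5).

Bb dominant seventh, first inversion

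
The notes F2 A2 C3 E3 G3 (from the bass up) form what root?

The distinct letter names are F, A, C, E, G. Arranged as a stack of thirds they read F–A–C–E–G, so F is the root (an F major ninth chord).

F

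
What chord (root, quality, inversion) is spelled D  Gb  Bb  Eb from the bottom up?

Reducing to letter names: D, Gb, Bb, Eb. These stack in thirds as Eb–Gb–Bb–D — an Eb minor-major seventh chord.
D is the seventh of Eb minor-major seventh; seventh in the bass means third inversion (figured bass 4/2).

Eb minor-major seventh, third inversion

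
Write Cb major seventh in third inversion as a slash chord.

Third inversion of Cb major seventh has the seventh (Bb) in the bass. As a slash chord: Cbmaj7/Bb.

Cbmaj7/Bb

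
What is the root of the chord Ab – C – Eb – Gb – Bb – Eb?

Ab

Reordering Ab, C, Eb, Gb, Bb into stacked thirds gives Ab–C–Eb–Gb–Bb; the bottom of that stack, Ab, is the root.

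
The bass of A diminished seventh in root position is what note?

A

In root position the root is lowest. For A diminished seventh (A–C–Eb–Gb) that is A.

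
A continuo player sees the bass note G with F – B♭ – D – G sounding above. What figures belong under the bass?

7

The notes G, F, Bb, D stack in thirds as G–Bb–D–F — a G minor seventh chord. The bass G is the root, so this is root position: figured 7.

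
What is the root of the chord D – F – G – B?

D, F, G, B are the tones of a G dominant seventh chord (G–B–D–F), making G the root.

G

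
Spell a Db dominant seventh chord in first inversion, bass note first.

F, Ab, Cb, Db

Db dominant seventh is Db–F–Ab–Cb. First inversion puts the third (F) in the bass, with the remaining tones above: F, Ab, Cb, Db.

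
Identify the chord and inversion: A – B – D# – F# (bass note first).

The distinct note names are A, B, D#, F#. Stacked in thirds they read B–D#–F#–A, which is a dominant seventh chord on B.
A is the seventh of B dominant seventh; seventh in the bass means third inversion (figured bass 4/2).

B dominant seventh, third inversion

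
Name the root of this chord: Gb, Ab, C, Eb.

Gb, Ab, C, Eb are the tones of an Ab dominant seventh chord (Ab–C–Eb–Gb), making Ab the root.

Ab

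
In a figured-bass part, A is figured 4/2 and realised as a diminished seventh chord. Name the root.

The figures 4/2 mean the seventh of the chord is in the bass. If A is the seventh of a diminished seventh chord, the root is B# (chord tones B#–D#–F#–A).

B#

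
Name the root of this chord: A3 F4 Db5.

A, F, Db are the tones of a Db augmented triad (Db–F–A), making Db the root.

Db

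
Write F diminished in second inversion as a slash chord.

Fdim/Cb

Second inversion of F diminished has the fifth (Cb) in the bass. As a slash chord: Fdim/Cb.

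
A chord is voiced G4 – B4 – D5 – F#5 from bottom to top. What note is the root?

Reordering G, B, D, F# into stacked thirds gives G–B–D–F#; the bottom of that stack, G, is the root.

G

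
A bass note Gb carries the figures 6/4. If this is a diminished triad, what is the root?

The figures 6/4 mean the fifth of the chord is in the bass. If Gb is the fifth of a diminished triad, the root is C (chord tones C–Eb–Gb).

C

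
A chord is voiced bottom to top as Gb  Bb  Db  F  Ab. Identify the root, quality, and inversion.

Gb major ninth, root position

The pitch classes Gb, Bb, Db, F, Ab arrange in thirds as Gb–Bb–Db–F–Ab: a Gb major ninth chord.
With the root (Gb) in the bass, the chord is in root position.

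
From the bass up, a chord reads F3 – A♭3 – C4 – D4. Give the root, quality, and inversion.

The pitch classes F, Ab, C, D arrange in thirds as D–F–Ab–C: a D half-diminished seventh chord.
With the third (F) in the bass, the chord is in first inversion (figured bass 6/5).

D half-diminished seventh, first inversion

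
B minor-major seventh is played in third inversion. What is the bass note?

A#

The seventh of B minor-major seventh (B–D–F#–A#) is A#; that is the bass in third inversion.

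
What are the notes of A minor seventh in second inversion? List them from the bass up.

E, G, A, C

Spelling A minor seventh: A–C–E–G. In second inversion the fifth is bass, giving E, G, A, C from the bottom.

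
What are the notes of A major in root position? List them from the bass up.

A, C#, E

Spelling A major: A–C#–E. In root position the root is bass, giving A, C#, E from the bottom.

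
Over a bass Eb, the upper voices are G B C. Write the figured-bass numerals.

6/5

The notes Eb, G, B, C stack in thirds as C–Eb–G–B — a C minor-major seventh chord. The bass Eb is the third, so this is first inversion: figured 6/5.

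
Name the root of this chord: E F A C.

F

Reordering E, F, A, C into stacked thirds gives F–A–C–E; the bottom of that stack, F, is the root.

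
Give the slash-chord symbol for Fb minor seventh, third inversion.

Fbm7/Ebb

Third inversion of Fb minor seventh has the seventh (Ebb) in the bass. As a slash chord: Fbm7/Ebb.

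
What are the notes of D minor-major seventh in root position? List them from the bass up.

D minor-major seventh is D–F–A–C#. Root position puts the root (D) in the bass, with the remaining tones above: D, F, A, C#.

D, F, A, C#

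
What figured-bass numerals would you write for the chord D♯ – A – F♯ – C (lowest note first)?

The notes D#, A, F#, C stack in thirds as D#–F#–A–C — a D# diminished seventh chord. The bass D# is the root, so this is root position: figured 7.

7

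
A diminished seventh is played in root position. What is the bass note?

A

A diminished seventh is A–C–Eb–Gb. Root position places the root in the bass: A.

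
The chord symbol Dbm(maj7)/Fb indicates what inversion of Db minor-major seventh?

Dbm(maj7)/Fb means Db minor-major seventh with Fb in the bass. Fb is the third of Db minor-major seventh (Db–Fb–Ab–C), so this is first inversion.

first inversion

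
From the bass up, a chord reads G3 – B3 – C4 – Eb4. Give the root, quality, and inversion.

The distinct note names are G, B, C, Eb. Stacked in thirds they read C–Eb–G–B, which is a minor-major seventh chord on C.
The lowest note is G, the fifth of the chord, so this is second inversion (figured bass 4/3).

C minor-major seventh, second inversion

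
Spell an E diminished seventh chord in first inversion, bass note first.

G, Bb, Db, E

The chord tones are E–G–Bb–Db. With the third (G) lowest for first inversion: G, Bb, Db, E.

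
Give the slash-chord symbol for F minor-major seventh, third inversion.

Fm(maj7)/E

Third inversion of F minor-major seventh has the seventh (E) in the bass. As a slash chord: Fm(maj7)/E.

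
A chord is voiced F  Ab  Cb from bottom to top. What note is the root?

F

The distinct letter names are F, Ab, Cb. Arranged as a stack of thirds they read F–Ab–Cb, so F is the root (an F diminished triad).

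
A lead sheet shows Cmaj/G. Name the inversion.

Cmaj/G means C major with G in the bass. G is the fifth of C major (C–E–G), so this is second inversion.

second inversion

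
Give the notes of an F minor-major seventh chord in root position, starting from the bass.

The chord tones are F–Ab–C–E. With the root (F) lowest for root position: F, Ab, C, E.

F, Ab, C, E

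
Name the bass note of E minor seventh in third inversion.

D

In third inversion the seventh is lowest. For E minor seventh (E–G–B–D) that is D.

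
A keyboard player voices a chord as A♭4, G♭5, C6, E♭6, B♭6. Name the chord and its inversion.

Ab dominant ninth, root position

The pitch classes Ab, Gb, C, Eb, Bb arrange in thirds as Ab–C–Eb–Gb–Bb: an Ab dominant ninth chord.
With the root (Ab) in the bass, the chord is in root position.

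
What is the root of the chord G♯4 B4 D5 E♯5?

G#, B, D, E# are the tones of an E# diminished seventh chord (E#–G#–B–D), making E# the root.

E#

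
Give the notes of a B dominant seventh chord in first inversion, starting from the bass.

B dominant seventh is B–D#–F#–A. First inversion puts the third (D#) in the bass, with the remaining tones above: D#, F#, A, B.

D#, F#, A, B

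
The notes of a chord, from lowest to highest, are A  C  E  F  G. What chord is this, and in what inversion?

The pitch classes A, C, E, F, G arrange in thirds as F–A–C–E–G: an F major ninth chord.
The lowest note is A, the third of the chord, so this is first inversion.

F major ninth, first inversion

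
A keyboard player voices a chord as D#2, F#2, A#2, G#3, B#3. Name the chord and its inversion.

G# dominant ninth, second inversion

The pitch classes D#, F#, A#, G#, B# arrange in thirds as G#–B#–D#–F#–A#: a G# dominant ninth chord.
D# is the fifth of G# dominant ninth; fifth in the bass means second inversion.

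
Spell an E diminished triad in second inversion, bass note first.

Bb, E, G

E diminished is E–G–Bb. Second inversion puts the fifth (Bb) in the bass, with the remaining tones above: Bb, E, G.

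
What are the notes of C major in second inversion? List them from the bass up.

The chord tones are C–E–G. With the fifth (G) lowest for second inversion: G, C, E.

G, C, E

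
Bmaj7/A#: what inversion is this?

third inversion

Bmaj7/A# means B major seventh with A# in the bass. A# is the seventh of B major seventh (B–D#–F#–A#), so this is third inversion.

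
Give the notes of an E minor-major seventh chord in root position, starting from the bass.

E, G, B, D#

E minor-major seventh is E–G–B–D#. Root position puts the root (E) in the bass, with the remaining tones above: E, G, B, D#.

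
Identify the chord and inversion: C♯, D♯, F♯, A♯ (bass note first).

D# minor seventh, third inversion

The distinct note names are C#, D#, F#, A#. Stacked in thirds they read D#–F#–A#–C#, which is a minor seventh chord on D#.
C# is the seventh of D# minor seventh; seventh in the bass means third inversion (figured bass 4/2).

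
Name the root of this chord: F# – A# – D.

D

The distinct letter names are F#, A#, D. Arranged as a stack of thirds they read D–F#–A#, so D is the root (a D augmented triad).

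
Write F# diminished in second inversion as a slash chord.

F#dim/C

Second inversion of F# diminished has the fifth (C) in the bass. As a slash chord: F#dim/C.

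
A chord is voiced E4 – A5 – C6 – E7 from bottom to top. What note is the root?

A

E, A, C are the tones of an A minor triad (A–C–E), making A the root.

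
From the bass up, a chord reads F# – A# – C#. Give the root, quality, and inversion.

The pitch classes F#, A#, C# arrange in thirds as F#–A#–C#: an F# major triad.
The lowest note is F#, the root of the chord, so this is root position (figured bass 5/3).

F# major, root position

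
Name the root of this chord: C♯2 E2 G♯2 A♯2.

A#

The distinct letter names are C#, E, G#, A#. Arranged as a stack of thirds they read A#–C#–E–G#, so A# is the root (an A# half-diminished seventh chord).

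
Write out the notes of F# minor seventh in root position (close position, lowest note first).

F# minor seventh is F#–A–C#–E. Root position puts the root (F#) in the bass, with the remaining tones above: F#, A, C#, E.

F#, A, C#, E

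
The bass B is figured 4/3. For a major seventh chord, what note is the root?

The figures 4/3 mean the fifth of the chord is in the bass. If B is the fifth of a major seventh chord, the root is E (chord tones E–G#–B–D#).

E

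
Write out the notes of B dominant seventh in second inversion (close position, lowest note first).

F#, A, B, D#

Spelling B dominant seventh: B–D#–F#–A. In second inversion the fifth is bass, giving F#, A, B, D# from the bottom.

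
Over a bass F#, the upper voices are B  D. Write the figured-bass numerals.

The notes F#, B, D stack in thirds as B–D–F# — a B minor triad. The bass F# is the fifth, so this is second inversion: figured 6/4.

6/4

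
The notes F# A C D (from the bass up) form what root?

D

The distinct letter names are F#, A, C, D. Arranged as a stack of thirds they read D–F#–A–C, so D is the root (a D dominant seventh chord).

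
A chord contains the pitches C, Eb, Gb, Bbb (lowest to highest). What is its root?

C

The distinct letter names are C, Eb, Gb, Bbb. Arranged as a stack of thirds they read C–Eb–Gb–Bbb, so C is the root (a C diminished seventh chord).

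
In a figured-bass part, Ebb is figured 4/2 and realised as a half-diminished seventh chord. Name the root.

Fb

The figures 4/2 mean the seventh of the chord is in the bass. If Ebb is the seventh of a half-diminished seventh chord, the root is Fb (chord tones Fb–Abb–Cbb–Ebb).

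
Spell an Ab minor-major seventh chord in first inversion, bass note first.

Ab minor-major seventh is Ab–Cb–Eb–G. First inversion puts the third (Cb) in the bass, with the remaining tones above: Cb, Eb, G, Ab.

Cb, Eb, G, Ab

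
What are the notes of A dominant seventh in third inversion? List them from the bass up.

G, A, C#, E

The chord tones are A–C#–E–G. With the seventh (G) lowest for third inversion: G, A, C#, E.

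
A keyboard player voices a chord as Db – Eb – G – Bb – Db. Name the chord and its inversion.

Eb dominant seventh, third inversion

The distinct note names are Db, Eb, G, Bb. Stacked in thirds they read Eb–G–Bb–Db, which is a dominant seventh chord on Eb.
With the seventh (Db) in the bass, the chord is in third inversion (figured bass 4/2).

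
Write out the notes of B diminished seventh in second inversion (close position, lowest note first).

B diminished seventh is B–D–F–Ab. Second inversion puts the fifth (F) in the bass, with the remaining tones above: F, Ab, B, D.

F, Ab, B, D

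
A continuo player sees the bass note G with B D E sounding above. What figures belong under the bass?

6/5

The notes G, B, D, E stack in thirds as E–G–B–D — an E minor seventh chord. The bass G is the third, so this is first inversion: figured 6/5.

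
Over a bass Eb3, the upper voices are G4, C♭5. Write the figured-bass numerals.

6

The notes Eb, G, Cb stack in thirds as Cb–Eb–G — a Cb augmented triad. The bass Eb is the third, so this is first inversion: figured 6.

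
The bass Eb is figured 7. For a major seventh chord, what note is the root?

The figures 7 mean the root of the chord is in the bass. If Eb is the root of a major seventh chord, the root is Eb (chord tones Eb–G–Bb–D).

Eb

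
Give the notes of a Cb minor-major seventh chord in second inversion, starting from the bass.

Gb, Bb, Cb, Ebb

Spelling Cb minor-major seventh: Cb–Ebb–Gb–Bb. In second inversion the fifth is bass, giving Gb, Bb, Cb, Ebb from the bottom.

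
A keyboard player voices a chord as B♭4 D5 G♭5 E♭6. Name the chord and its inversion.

Eb minor-major seventh, second inversion

Reducing to letter names: Bb, D, Gb, Eb. These stack in thirds as Eb–Gb–Bb–D — an Eb minor-major seventh chord.
The lowest note is Bb, the fifth of the chord, so this is second inversion (figured bass 4/3).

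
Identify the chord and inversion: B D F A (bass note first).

B half-diminished seventh, root position

Reducing to letter names: B, D, F, A. These stack in thirds as B–D–F–A — a B half-diminished seventh chord.
B is the root of B half-diminished seventh; root in the bass means root position (figured bass 7).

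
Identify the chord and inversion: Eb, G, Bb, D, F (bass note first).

The distinct note names are Eb, G, Bb, D, F. Stacked in thirds they read Eb–G–Bb–D–F, which is a major ninth chord on Eb.
With the root (Eb) in the bass, the chord is in root position.

Eb major ninth, root position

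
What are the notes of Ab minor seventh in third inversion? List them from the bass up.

Gb, Ab, Cb, Eb

The chord tones are Ab–Cb–Eb–Gb. With the seventh (Gb) lowest for third inversion: Gb, Ab, Cb, Eb.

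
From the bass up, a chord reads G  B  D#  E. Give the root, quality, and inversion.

E minor-major seventh, first inversion

The pitch classes G, B, D#, E arrange in thirds as E–G–B–D#: an E minor-major seventh chord.
G is the third of E minor-major seventh; third in the bass means first inversion (figured bass 6/5).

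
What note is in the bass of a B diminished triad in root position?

B

In root position the root is lowest. For B diminished (B–D–F) that is B.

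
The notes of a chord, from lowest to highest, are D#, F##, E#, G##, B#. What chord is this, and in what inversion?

The pitch classes D#, F##, E#, G##, B# arrange in thirds as E#–G##–B#–D#–F##: an E# dominant ninth chord.
With the seventh (D#) in the bass, the chord is in third inversion.

E# dominant ninth, third inversion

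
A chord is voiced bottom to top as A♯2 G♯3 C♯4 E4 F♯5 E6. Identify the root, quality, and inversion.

The pitch classes A#, G#, C#, E, F# arrange in thirds as F#–A#–C#–E–G#: an F# dominant ninth chord.
With the third (A#) in the bass, the chord is in first inversion.

F# dominant ninth, first inversion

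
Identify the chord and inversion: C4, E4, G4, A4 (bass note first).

The pitch classes C, E, G, A arrange in thirds as A–C–E–G: an A minor seventh chord.
With the third (C) in the bass, the chord is in first inversion (figured bass 6/5).

A minor seventh, first inversion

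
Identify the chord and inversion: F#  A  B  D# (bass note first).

The distinct note names are F#, A, B, D#. Stacked in thirds they read B–D#–F#–A, which is a dominant seventh chord on B.
The lowest note is F#, the fifth of the chord, so this is second inversion (figured bass 4/3).

B dominant seventh, second inversion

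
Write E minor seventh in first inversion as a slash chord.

First inversion of E minor seventh has the third (G) in the bass. As a slash chord: Em7/G.

Em7/G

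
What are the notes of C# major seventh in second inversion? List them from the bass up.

The chord tones are C#–E#–G#–B#. With the fifth (G#) lowest for second inversion: G#, B#, C#, E#.

G#, B#, C#, E#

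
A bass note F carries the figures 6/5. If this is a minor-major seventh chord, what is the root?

The figures 6/5 mean the third of the chord is in the bass. If F is the third of a minor-major seventh chord, the root is D (chord tones D–F–A–C#).

D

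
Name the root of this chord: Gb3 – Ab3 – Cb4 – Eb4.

Ab

Reordering Gb, Ab, Cb, Eb into stacked thirds gives Ab–Cb–Eb–Gb; the bottom of that stack, Ab, is the root.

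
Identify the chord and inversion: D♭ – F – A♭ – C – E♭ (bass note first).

Db major ninth, root position

The distinct note names are Db, F, Ab, C, Eb. Stacked in thirds they read Db–F–Ab–C–Eb, which is a major ninth chord on Db.
With the root (Db) in the bass, the chord is in root position.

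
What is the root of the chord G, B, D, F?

Reordering G, B, D, F into stacked thirds gives G–B–D–F; the bottom of that stack, G, is the root.

G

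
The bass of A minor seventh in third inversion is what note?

G

A minor seventh is A–C–E–G. Third inversion places the seventh in the bass: G.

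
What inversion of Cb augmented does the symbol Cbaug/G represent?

second inversion

Cbaug/G means Cb augmented with G in the bass. G is the fifth of Cb augmented (Cb–Eb–G), so this is second inversion.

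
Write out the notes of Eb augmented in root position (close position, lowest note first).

Eb, G, B

The chord tones are Eb–G–B. With the root (Eb) lowest for root position: Eb, G, B.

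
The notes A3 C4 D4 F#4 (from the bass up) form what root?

D

Reordering A, C, D, F# into stacked thirds gives D–F#–A–C; the bottom of that stack, D, is the root.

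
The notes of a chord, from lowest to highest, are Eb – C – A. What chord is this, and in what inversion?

A diminished, second inversion

Reducing to letter names: Eb, C, A. These stack in thirds as A–C–Eb — an A diminished triad.
With the fifth (Eb) in the bass, the chord is in second inversion (figured bass 6/4).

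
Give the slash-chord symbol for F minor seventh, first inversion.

Fm7/Ab

First inversion of F minor seventh has the third (Ab) in the bass. As a slash chord: Fm7/Ab.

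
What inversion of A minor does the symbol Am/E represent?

Am/E means A minor with E in the bass. E is the fifth of A minor (A–C–E), so this is second inversion.

second inversion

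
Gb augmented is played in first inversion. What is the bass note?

Gb augmented is Gb–Bb–D. First inversion places the third in the bass: Bb.

Bb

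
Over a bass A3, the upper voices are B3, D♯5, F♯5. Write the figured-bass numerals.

The notes A, B, D#, F# stack in thirds as B–D#–F#–A — a B dominant seventh chord. The bass A is the seventh, so this is third inversion: figured 4/2.

4/2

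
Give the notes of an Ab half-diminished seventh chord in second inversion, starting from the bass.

Ebb, Gb, Ab, Cb

Spelling Ab half-diminished seventh: Ab–Cb–Ebb–Gb. In second inversion the fifth is bass, giving Ebb, Gb, Ab, Cb from the bottom.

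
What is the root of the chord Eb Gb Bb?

Eb

Eb, Gb, Bb are the tones of an Eb minor triad (Eb–Gb–Bb), making Eb the root.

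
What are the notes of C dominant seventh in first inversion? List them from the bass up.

E, G, Bb, C

Spelling C dominant seventh: C–E–G–Bb. In first inversion the third is bass, giving E, G, Bb, C from the bottom.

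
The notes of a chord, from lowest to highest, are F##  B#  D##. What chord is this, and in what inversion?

The distinct note names are F##, B#, D##. Stacked in thirds they read B#–D##–F##, which is a major triad on B#.
The lowest note is F##, the fifth of the chord, so this is second inversion (figured bass 6/4).

B# major, second inversion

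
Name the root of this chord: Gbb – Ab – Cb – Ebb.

The distinct letter names are Gbb, Ab, Cb, Ebb. Arranged as a stack of thirds they read Ab–Cb–Ebb–Gbb, so Ab is the root (an Ab diminished seventh chord).

Ab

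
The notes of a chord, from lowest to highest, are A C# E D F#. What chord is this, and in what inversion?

D major ninth, second inversion

Reducing to letter names: A, C#, E, D, F#. These stack in thirds as D–F#–A–C#–E — a D major ninth chord.
A is the fifth of D major ninth; fifth in the bass means second inversion.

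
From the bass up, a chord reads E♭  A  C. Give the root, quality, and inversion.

The distinct note names are Eb, A, C. Stacked in thirds they read A–C–Eb, which is a diminished triad on A.
With the fifth (Eb) in the bass, the chord is in second inversion (figured bass 6/4).

A diminished, second inversion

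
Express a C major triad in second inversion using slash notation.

CM/G

Second inversion of C major has the fifth (G) in the bass. As a slash chord: CM/G.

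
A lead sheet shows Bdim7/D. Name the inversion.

Bdim7/D means B diminished seventh with D in the bass. D is the third of B diminished seventh (B–D–F–Ab), so this is first inversion.

first inversion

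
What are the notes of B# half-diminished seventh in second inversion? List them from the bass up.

Spelling B# half-diminished seventh: B#–D#–F#–A#. In second inversion the fifth is bass, giving F#, A#, B#, D# from the bottom.

F#, A#, B#, D#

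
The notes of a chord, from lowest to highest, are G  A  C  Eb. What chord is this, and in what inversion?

A half-diminished seventh, third inversion

The distinct note names are G, A, C, Eb. Stacked in thirds they read A–C–Eb–G, which is a half-diminished seventh chord on A.
The lowest note is G, the seventh of the chord, so this is third inversion (figured bass 4/2).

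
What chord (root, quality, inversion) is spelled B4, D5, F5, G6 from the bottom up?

G dominant seventh, first inversion

The distinct note names are B, D, F, G. Stacked in thirds they read G–B–D–F, which is a dominant seventh chord on G.
The lowest note is B, the third of the chord, so this is first inversion (figured bass 6/5).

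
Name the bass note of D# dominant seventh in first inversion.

D# dominant seventh is D#–F##–A#–C#. First inversion places the third in the bass: F##.

F##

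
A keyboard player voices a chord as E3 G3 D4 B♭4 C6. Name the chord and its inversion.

Reducing to letter names: E, G, D, Bb, C. These stack in thirds as C–E–G–Bb–D — a C dominant ninth chord.
E is the third of C dominant ninth; third in the bass means first inversion.

C dominant ninth, first inversion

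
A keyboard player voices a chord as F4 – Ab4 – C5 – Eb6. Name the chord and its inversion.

The pitch classes F, Ab, C, Eb arrange in thirds as F–Ab–C–Eb: an F minor seventh chord.
With the root (F) in the bass, the chord is in root position (figured bass 7).

F minor seventh, root position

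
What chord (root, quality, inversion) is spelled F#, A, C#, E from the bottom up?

The distinct note names are F#, A, C#, E. Stacked in thirds they read F#–A–C#–E, which is a minor seventh chord on F#.
F# is the root of F# minor seventh; root in the bass means root position (figured bass 7).

F# minor seventh, root position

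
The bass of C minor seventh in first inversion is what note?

Eb

C minor seventh is C–Eb–G–Bb. First inversion places the third in the bass: Eb.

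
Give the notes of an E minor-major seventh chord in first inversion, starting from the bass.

E minor-major seventh is E–G–B–D#. First inversion puts the third (G) in the bass, with the remaining tones above: G, B, D#, E.

G, B, D#, E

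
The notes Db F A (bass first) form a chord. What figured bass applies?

The notes Db, F, A stack in thirds as Db–F–A — a Db augmented triad. The bass Db is the root, so this is root position: figured 5/3.

5/3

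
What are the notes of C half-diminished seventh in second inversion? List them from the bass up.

Gb, Bb, C, Eb

C half-diminished seventh is C–Eb–Gb–Bb. Second inversion puts the fifth (Gb) in the bass, with the remaining tones above: Gb, Bb, C, Eb.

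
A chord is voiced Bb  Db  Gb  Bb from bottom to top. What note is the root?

Gb

Reordering Bb, Db, Gb into stacked thirds gives Gb–Bb–Db; the bottom of that stack, Gb, is the root.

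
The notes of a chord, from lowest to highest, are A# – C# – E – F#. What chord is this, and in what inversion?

F# dominant seventh, first inversion

The distinct note names are A#, C#, E, F#. Stacked in thirds they read F#–A#–C#–E, which is a dominant seventh chord on F#.
The lowest note is A#, the third of the chord, so this is first inversion (figured bass 6/5).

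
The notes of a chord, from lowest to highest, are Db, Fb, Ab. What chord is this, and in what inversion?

Db minor, root position

Reducing to letter names: Db, Fb, Ab. These stack in thirds as Db–Fb–Ab — a Db minor triad.
With the root (Db) in the bass, the chord is in root position (figured bass 5/3).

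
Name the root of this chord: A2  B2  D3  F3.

A, B, D, F are the tones of a B half-diminished seventh chord (B–D–F–A), making B the root.

B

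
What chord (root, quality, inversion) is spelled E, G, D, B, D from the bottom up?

The distinct note names are E, G, D, B. Stacked in thirds they read E–G–B–D, which is a minor seventh chord on E.
With the root (E) in the bass, the chord is in root position (figured bass 7).

E minor seventh, root position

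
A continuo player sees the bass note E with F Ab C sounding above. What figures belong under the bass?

4/2

The notes E, F, Ab, C stack in thirds as F–Ab–C–E — an F minor-major seventh chord. The bass E is the seventh, so this is third inversion: figured 4/2.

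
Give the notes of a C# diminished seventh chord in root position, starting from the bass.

C#, E, G, Bb

C# diminished seventh is C#–E–G–Bb. Root position puts the root (C#) in the bass, with the remaining tones above: C#, E, G, Bb.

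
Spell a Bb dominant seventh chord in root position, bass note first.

Bb, D, F, Ab

The chord tones are Bb–D–F–Ab. With the root (Bb) lowest for root position: Bb, D, F, Ab.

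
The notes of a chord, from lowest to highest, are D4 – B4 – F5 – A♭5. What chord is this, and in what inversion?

B diminished seventh, first inversion

The distinct note names are D, B, F, Ab. Stacked in thirds they read B–D–F–Ab, which is a diminished seventh chord on B.
D is the third of B diminished seventh; third in the bass means first inversion (figured bass 6/5).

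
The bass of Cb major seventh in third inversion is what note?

In third inversion the seventh is lowest. For Cb major seventh (Cb–Eb–Gb–Bb) that is Bb.

Bb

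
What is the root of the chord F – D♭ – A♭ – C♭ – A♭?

Db

F, Db, Ab, Cb are the tones of a Db dominant seventh chord (Db–F–Ab–Cb), making Db the root.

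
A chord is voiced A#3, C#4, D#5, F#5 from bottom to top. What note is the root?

D#

Reordering A#, C#, D#, F# into stacked thirds gives D#–F#–A#–C#; the bottom of that stack, D#, is the root.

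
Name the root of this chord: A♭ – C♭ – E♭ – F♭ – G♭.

Ab, Cb, Eb, Fb, Gb are the tones of an Fb major ninth chord (Fb–Ab–Cb–Eb–Gb), making Fb the root.

Fb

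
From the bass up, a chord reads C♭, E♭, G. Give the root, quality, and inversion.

Cb augmented, root position

The distinct note names are Cb, Eb, G. Stacked in thirds they read Cb–Eb–G, which is an augmented triad on Cb.
Cb is the root of Cb augmented; root in the bass means root position (figured bass 5/3).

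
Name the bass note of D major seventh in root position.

D

In root position the root is lowest. For D major seventh (D–F#–A–C#) that is D.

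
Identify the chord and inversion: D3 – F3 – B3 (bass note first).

Reducing to letter names: D, F, B. These stack in thirds as B–D–F — a B diminished triad.
With the third (D) in the bass, the chord is in first inversion (figured bass 6).

B diminished, first inversion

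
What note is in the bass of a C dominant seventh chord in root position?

C

The root of C dominant seventh (C–E–G–Bb) is C; that is the bass in root position.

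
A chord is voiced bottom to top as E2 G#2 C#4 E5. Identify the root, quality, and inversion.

C# minor, first inversion

The distinct note names are E, G#, C#. Stacked in thirds they read C#–E–G#, which is a minor triad on C#.
With the third (E) in the bass, the chord is in first inversion (figured bass 6).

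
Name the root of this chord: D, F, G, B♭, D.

G

The distinct letter names are D, F, G, Bb. Arranged as a stack of thirds they read G–Bb–D–F, so G is the root (a G minor seventh chord).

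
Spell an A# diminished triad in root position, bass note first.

A#, C#, E

Spelling A# diminished: A#–C#–E. In root position the root is bass, giving A#, C#, E from the bottom.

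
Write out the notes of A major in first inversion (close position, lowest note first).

C#, E, A

A major is A–C#–E. First inversion puts the third (C#) in the bass, with the remaining tones above: C#, E, A.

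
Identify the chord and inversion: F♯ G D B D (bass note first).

G major seventh, third inversion

Reducing to letter names: F#, G, D, B. These stack in thirds as G–B–D–F# — a G major seventh chord.
The lowest note is F#, the seventh of the chord, so this is third inversion (figured bass 4/2).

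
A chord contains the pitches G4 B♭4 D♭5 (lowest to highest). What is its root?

Reordering G, Bb, Db into stacked thirds gives G–Bb–Db; the bottom of that stack, G, is the root.

G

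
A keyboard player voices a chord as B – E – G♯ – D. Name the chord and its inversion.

The distinct note names are B, E, G#, D. Stacked in thirds they read E–G#–B–D, which is a dominant seventh chord on E.
B is the fifth of E dominant seventh; fifth in the bass means second inversion (figured bass 4/3).

E dominant seventh, second inversion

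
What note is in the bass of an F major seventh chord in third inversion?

E

F major seventh is F–A–C–E. Third inversion places the seventh in the bass: E.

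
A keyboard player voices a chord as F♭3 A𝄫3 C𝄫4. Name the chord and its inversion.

The pitch classes Fb, Abb, Cbb arrange in thirds as Fb–Abb–Cbb: an Fb diminished triad.
Fb is the root of Fb diminished; root in the bass means root position (figured bass 5/3).

Fb diminished, root position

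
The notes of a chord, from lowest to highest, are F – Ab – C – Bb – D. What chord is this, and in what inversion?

The distinct note names are F, Ab, C, Bb, D. Stacked in thirds they read Bb–D–F–Ab–C, which is a dominant ninth chord on Bb.
The lowest note is F, the fifth of the chord, so this is second inversion.

Bb dominant ninth, second inversion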